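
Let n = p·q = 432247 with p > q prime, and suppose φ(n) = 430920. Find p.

757

φ(n) = (p−1)(q−1) = n − (p+q) + 1, so p + q = 432247 − 430920 + 1 = 1328.
p and q are the roots of t² − 1328t + 432247 = 0.
Discriminant: 1328² − 4·432247 = 1763584 − 1728988 = 34596; √34596 = 186.
q = (1328 − 186)/2 = 571, p = (1328 + 186)/2 = 757.
Check: 571 · 757 = 432247.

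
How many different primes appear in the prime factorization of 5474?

5474 = 2 · 2737
2737 = 7 · 391
391 = 17 · 23
5474 = 2 · 7 · 17 · 23, which has 4 distinct prime factors.

4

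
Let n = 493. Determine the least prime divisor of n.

493 is odd.
Digit sum 16, not divisible by 3.
Ends in 3: not divisible by 5.
7: 493 = 7·70 + 3
11: 493 = 11·44 + 9
13: 493 = 13·37 + 12
17: 493 = 17·29

17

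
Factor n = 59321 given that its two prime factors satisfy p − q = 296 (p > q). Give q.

Since p = q + 296, we have 59321 = q(q + 296), so q² + 296q − 59321 = 0.
Discriminant: 296² + 4·59321 = 87616 + 237284 = 324900; √324900 = 570.
q = (−296 + 570)/2 = 137, and p = q + 296 = 433.
Check: 137 · 433 = 59321.

137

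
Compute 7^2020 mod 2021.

7^1 ≡ 7 (mod 2021)
7^2 ≡ 7^2 = 49 ≡ 49 (mod 2021)
7^4 ≡ 49^2 = 2401 ≡ 380 (mod 2021)
7^8 ≡ 380^2 = 144400 ≡ 909 (mod 2021)
7^16 ≡ 909^2 = 826281 ≡ 1713 (mod 2021)
7^32 ≡ 1713^2 = 2934369 ≡ 1898 (mod 2021)
7^64 ≡ 1898^2 = 3602404 ≡ 982 (mod 2021)
7^128 ≡ 982^2 = 964324 ≡ 307 (mod 2021)
7^256 ≡ 307^2 = 94249 ≡ 1283 (mod 2021)
7^512 ≡ 1283^2 = 1646089 ≡ 995 (mod 2021)
7^1024 ≡ 995^2 = 990025 ≡ 1756 (mod 2021)
2020 = 1024 + 512 + 256 + 128 + 64 + 32 + 4 in binary powers of 2.
So 7^2020 ≡ 1756 · 995 · 1283 · 307 · 982 · 1898 · 380 ≡ 294 (mod 2021).
Since 294 ≠ 1, base 7 is a Fermat witness: 2021 is composite.

294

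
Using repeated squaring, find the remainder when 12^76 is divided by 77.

12^1 ≡ 12 (mod 77)
12^2 ≡ 12^2 = 144 ≡ 67 (mod 77)
12^4 ≡ 67^2 = 4489 ≡ 23 (mod 77)
12^8 ≡ 23^2 = 529 ≡ 67 (mod 77)
12^16 ≡ 67^2 = 4489 ≡ 23 (mod 77)
12^32 ≡ 23^2 = 529 ≡ 67 (mod 77)
12^64 ≡ 67^2 = 4489 ≡ 23 (mod 77)
76 = 64 + 8 + 4 in binary powers of 2.
So 12^76 ≡ 23 · 67 · 23 ≡ 23 (mod 77).
Since 23 ≠ 1, base 12 is a Fermat witness: 77 is composite.

23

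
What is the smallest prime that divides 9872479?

9872479 is odd.
Digit sum 46, not divisible by 3.
Ends in 9: not divisible by 5.
7: 9872479 = 7·1410354 + 1
11: 9872479 = 11·897498 + 1
13: 9872479 = 13·759421 + 6
17: 9872479 = 17·580734 + 1
19: 9872479 = 19·519604 + 3
23: 9872479 = 23·429238 + 5
29: 9872479 = 29·340430 + 9
31: 9872479 = 31·318467 + 2
37: 9872479 = 37·266823 + 28
41: 9872479 = 41·240792 + 7
43: 9872479 = 43·229592 + 23
47: 9872479 = 47·210052 + 35
53: 9872479 = 53·186273 + 10
59: 9872479 = 59·167330 + 9
61: 9872479 = 61·161843 + 56
67: 9872479 = 67·147350 + 29
71: 9872479 = 71·139049

71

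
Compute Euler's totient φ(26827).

Factor: 26827 = 139 · 193.
φ(26827) = (139−1) · (193−1) = 138 · 192 = 26496.

26496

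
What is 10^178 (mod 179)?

1

10^1 ≡ 10 (mod 179)
10^2 ≡ 10^2 = 100 ≡ 100 (mod 179)
10^4 ≡ 100^2 = 10000 ≡ 155 (mod 179)
10^8 ≡ 155^2 = 24025 ≡ 39 (mod 179)
10^16 ≡ 39^2 = 1521 ≡ 89 (mod 179)
10^32 ≡ 89^2 = 7921 ≡ 45 (mod 179)
10^64 ≡ 45^2 = 2025 ≡ 56 (mod 179)
10^128 ≡ 56^2 = 3136 ≡ 93 (mod 179)
178 = 128 + 32 + 16 + 2 in binary powers of 2.
So 10^178 ≡ 93 · 45 · 89 · 100 ≡ 1 (mod 179).
Since the result is 1, base 10 gives no evidence that 179 is composite.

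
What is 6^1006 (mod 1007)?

6^1 ≡ 6 (mod 1007)
6^2 ≡ 6^2 = 36 ≡ 36 (mod 1007)
6^4 ≡ 36^2 = 1296 ≡ 289 (mod 1007)
6^8 ≡ 289^2 = 83521 ≡ 947 (mod 1007)
6^16 ≡ 947^2 = 896809 ≡ 579 (mod 1007)
6^32 ≡ 579^2 = 335241 ≡ 917 (mod 1007)
6^64 ≡ 917^2 = 840889 ≡ 44 (mod 1007)
6^128 ≡ 44^2 = 1936 ≡ 929 (mod 1007)
6^256 ≡ 929^2 = 863041 ≡ 42 (mod 1007)
6^512 ≡ 42^2 = 1764 ≡ 757 (mod 1007)
1006 = 512 + 256 + 128 + 64 + 32 + 8 + 4 + 2 in binary powers of 2.
So 6^1006 ≡ 757 · 42 · 929 · 44 · 917 · 947 · 289 · 36 ≡ 598 (mod 1007).
Since 598 ≠ 1, base 6 is a Fermat witness: 1007 is composite.

598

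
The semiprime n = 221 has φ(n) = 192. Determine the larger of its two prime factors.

φ(n) = (p−1)(q−1) = n − (p+q) + 1, so p + q = 221 − 192 + 1 = 30.
p and q are the roots of t² − 30t + 221 = 0.
Discriminant: 30² − 4·221 = 900 − 884 = 16; √16 = 4.
q = (30 − 4)/2 = 13, p = (30 + 4)/2 = 17.
Check: 13 · 17 = 221.

17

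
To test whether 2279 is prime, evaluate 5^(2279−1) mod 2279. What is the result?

411

5^1 ≡ 5 (mod 2279)
5^2 ≡ 5^2 = 25 ≡ 25 (mod 2279)
5^4 ≡ 25^2 = 625 ≡ 625 (mod 2279)
5^8 ≡ 625^2 = 390625 ≡ 916 (mod 2279)
5^16 ≡ 916^2 = 839056 ≡ 384 (mod 2279)
5^32 ≡ 384^2 = 147456 ≡ 1600 (mod 2279)
5^64 ≡ 1600^2 = 2560000 ≡ 683 (mod 2279)
5^128 ≡ 683^2 = 466489 ≡ 1573 (mod 2279)
5^256 ≡ 1573^2 = 2474329 ≡ 1614 (mod 2279)
5^512 ≡ 1614^2 = 2604996 ≡ 99 (mod 2279)
5^1024 ≡ 99^2 = 9801 ≡ 685 (mod 2279)
5^2048 ≡ 685^2 = 469225 ≡ 2030 (mod 2279)
2278 = 2048 + 128 + 64 + 32 + 4 + 2 in binary powers of 2.
So 5^2278 ≡ 2030 · 1573 · 683 · 1600 · 625 · 25 ≡ 411 (mod 2279).
Since 411 ≠ 1, base 5 is a Fermat witness: 2279 is composite.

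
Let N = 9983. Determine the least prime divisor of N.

67

9983 is odd.
Digit sum 29, not divisible by 3.
Ends in 3: not divisible by 5.
7: 9983 = 7·1426 + 1
11: 9983 = 11·907 + 6
13: 9983 = 13·767 + 12
17: 9983 = 17·587 + 4
19: 9983 = 19·525 + 8
23: 9983 = 23·434 + 1
29: 9983 = 29·344 + 7
31: 9983 = 31·322 + 1
37: 9983 = 37·269 + 30
41: 9983 = 41·243 + 20
43: 9983 = 43·232 + 7
47: 9983 = 47·212 + 19
53: 9983 = 53·188 + 19
59: 9983 = 59·169 + 12
61: 9983 = 61·163 + 40
67: 9983 = 67·149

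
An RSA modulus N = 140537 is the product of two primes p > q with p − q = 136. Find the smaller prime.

Since p = q + 136, we have 140537 = q(q + 136), so q² + 136q − 140537 = 0.
Discriminant: 136² + 4·140537 = 18496 + 562148 = 580644; √580644 = 762.
q = (−136 + 762)/2 = 313, and p = q + 136 = 449.
Check: 313 · 449 = 140537.

313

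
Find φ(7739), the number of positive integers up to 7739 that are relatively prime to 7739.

Factor: 7739 = 71 · 109.
φ(7739) = (71−1) · (109−1) = 70 · 108 = 7560.

7560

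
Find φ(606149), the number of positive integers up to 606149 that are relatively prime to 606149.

Factor: 606149 = 67 · 83 · 109.
φ(606149) = (67−1) · (83−1) · (109−1) = 66 · 82 · 108 = 584496.

584496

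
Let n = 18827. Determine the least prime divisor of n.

18827 is odd.
Digit sum 26, not divisible by 3.
Ends in 7: not divisible by 5.
7: 18827 = 7·2689 + 4
11: 18827 = 11·1711 + 6
13: 18827 = 13·1448 + 3
17: 18827 = 17·1107 + 8
19: 18827 = 19·990 + 17
23: 18827 = 23·818 + 13
29: 18827 = 29·649 + 6
31: 18827 = 31·607 + 10
37: 18827 = 37·508 + 31
41: 18827 = 41·459 + 8
43: 18827 = 43·437 + 36
47: 18827 = 47·400 + 27
53: 18827 = 53·355 + 12
59: 18827 = 59·319 + 6
61: 18827 = 61·308 + 39
67: 18827 = 67·281

67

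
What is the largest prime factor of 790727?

790727 = 7 · 112961
112961 = 37 · 3053
3053 = 43 · 71
71 is prime.
So 790727 = 7 · 37 · 43 · 71; the largest prime factor is 71.

71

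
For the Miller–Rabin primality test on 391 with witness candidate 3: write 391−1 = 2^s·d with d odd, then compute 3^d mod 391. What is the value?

282

391 − 1 = 390 = 2^1 · 195, so d = 195.
3^1 ≡ 3 (mod 391)
3^2 ≡ 3^2 = 9 ≡ 9 (mod 391)
3^4 ≡ 9^2 = 81 ≡ 81 (mod 391)
3^8 ≡ 81^2 = 6561 ≡ 305 (mod 391)
3^16 ≡ 305^2 = 93025 ≡ 358 (mod 391)
3^32 ≡ 358^2 = 128164 ≡ 307 (mod 391)
3^64 ≡ 307^2 = 94249 ≡ 18 (mod 391)
3^128 ≡ 18^2 = 324 ≡ 324 (mod 391)
195 = 128 + 64 + 2 + 1 in binary powers of 2.
So 3^195 ≡ 324 · 18 · 9 · 3 ≡ 282 (mod 391).
Squaring chain: 282; never reaches −1, so base 3 is a Miller–Rabin witness that 391 is composite.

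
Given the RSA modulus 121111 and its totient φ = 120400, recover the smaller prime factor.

281

φ(n) = (p−1)(q−1) = n − (p+q) + 1, so p + q = 121111 − 120400 + 1 = 712.
p and q are the roots of t² − 712t + 121111 = 0.
Discriminant: 712² − 4·121111 = 506944 − 484444 = 22500; √22500 = 150.
q = (712 − 150)/2 = 281, p = (712 + 150)/2 = 431.
Check: 281 · 431 = 121111.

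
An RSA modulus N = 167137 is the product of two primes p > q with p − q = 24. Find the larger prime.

Since p = q + 24, we have 167137 = q(q + 24), so q² + 24q − 167137 = 0.
Discriminant: 24² + 4·167137 = 576 + 668548 = 669124; √669124 = 818.
q = (−24 + 818)/2 = 397, and p = q + 24 = 421.
Check: 397 · 421 = 167137.

421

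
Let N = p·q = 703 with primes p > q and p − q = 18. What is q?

19

Since p = q + 18, we have 703 = q(q + 18), so q² + 18q − 703 = 0.
Discriminant: 18² + 4·703 = 324 + 2812 = 3136; √3136 = 56.
q = (−18 + 56)/2 = 19, and p = q + 18 = 37.
Check: 19 · 37 = 703.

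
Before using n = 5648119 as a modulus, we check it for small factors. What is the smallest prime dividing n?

5648119 is odd.
Digit sum 34, not divisible by 3.
Ends in 9: not divisible by 5.
7: 5648119 = 7·806874 + 1
11: 5648119 = 11·513465 + 4
13: 5648119 = 13·434470 + 9
17: 5648119 = 17·332242 + 5
19: 5648119 = 19·297269 + 8
23: 5648119 = 23·245570 + 9
29: 5648119 = 29·194762 + 21
31: 5648119 = 31·182197 + 12
37: 5648119 = 37·152651 + 32
41: 5648119 = 41·137759

41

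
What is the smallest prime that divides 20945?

20945 is odd.
Digit sum 20, not divisible by 3.
Ends in 5: divisible by 5.

5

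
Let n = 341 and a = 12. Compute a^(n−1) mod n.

56

12^1 ≡ 12 (mod 341)
12^2 ≡ 12^2 = 144 ≡ 144 (mod 341)
12^4 ≡ 144^2 = 20736 ≡ 276 (mod 341)
12^8 ≡ 276^2 = 76176 ≡ 133 (mod 341)
12^16 ≡ 133^2 = 17689 ≡ 298 (mod 341)
12^32 ≡ 298^2 = 88804 ≡ 144 (mod 341)
12^64 ≡ 144^2 = 20736 ≡ 276 (mod 341)
12^128 ≡ 276^2 = 76176 ≡ 133 (mod 341)
12^256 ≡ 133^2 = 17689 ≡ 298 (mod 341)
340 = 256 + 64 + 16 + 4 in binary powers of 2.
So 12^340 ≡ 298 · 276 · 298 · 276 ≡ 56 (mod 341).
Since 56 ≠ 1, base 12 is a Fermat witness: 341 is composite.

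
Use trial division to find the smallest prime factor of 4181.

37

4181 is odd.
Digit sum 14, not divisible by 3.
Ends in 1: not divisible by 5.
7: 4181 = 7·597 + 2
11: 4181 = 11·380 + 1
13: 4181 = 13·321 + 8
17: 4181 = 17·245 + 16
19: 4181 = 19·220 + 1
23: 4181 = 23·181 + 18
29: 4181 = 29·144 + 5
31: 4181 = 31·134 + 27
37: 4181 = 37·113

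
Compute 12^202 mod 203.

86

12^1 ≡ 12 (mod 203)
12^2 ≡ 12^2 = 144 ≡ 144 (mod 203)
12^4 ≡ 144^2 = 20736 ≡ 30 (mod 203)
12^8 ≡ 30^2 = 900 ≡ 88 (mod 203)
12^16 ≡ 88^2 = 7744 ≡ 30 (mod 203)
12^32 ≡ 30^2 = 900 ≡ 88 (mod 203)
12^64 ≡ 88^2 = 7744 ≡ 30 (mod 203)
12^128 ≡ 30^2 = 900 ≡ 88 (mod 203)
202 = 128 + 64 + 8 + 2 in binary powers of 2.
So 12^202 ≡ 88 · 30 · 88 · 144 ≡ 86 (mod 203).
Since 86 ≠ 1, base 12 is a Fermat witness: 203 is composite.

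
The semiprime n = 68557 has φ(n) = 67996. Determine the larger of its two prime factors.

383

φ(n) = (p−1)(q−1) = n − (p+q) + 1, so p + q = 68557 − 67996 + 1 = 562.
p and q are the roots of t² − 562t + 68557 = 0.
Discriminant: 562² − 4·68557 = 315844 − 274228 = 41616; √41616 = 204.
q = (562 − 204)/2 = 179, p = (562 + 204)/2 = 383.
Check: 179 · 383 = 68557.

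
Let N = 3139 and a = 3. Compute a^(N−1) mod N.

3^1 ≡ 3 (mod 3139)
3^2 ≡ 3^2 = 9 ≡ 9 (mod 3139)
3^4 ≡ 9^2 = 81 ≡ 81 (mod 3139)
3^8 ≡ 81^2 = 6561 ≡ 283 (mod 3139)
3^16 ≡ 283^2 = 80089 ≡ 1614 (mod 3139)
3^32 ≡ 1614^2 = 2604996 ≡ 2765 (mod 3139)
3^64 ≡ 2765^2 = 7645225 ≡ 1760 (mod 3139)
3^128 ≡ 1760^2 = 3097600 ≡ 2546 (mod 3139)
3^256 ≡ 2546^2 = 6482116 ≡ 81 (mod 3139)
3^512 ≡ 81^2 = 6561 ≡ 283 (mod 3139)
3^1024 ≡ 283^2 = 80089 ≡ 1614 (mod 3139)
3^2048 ≡ 1614^2 = 2604996 ≡ 2765 (mod 3139)
3138 = 2048 + 1024 + 64 + 2 in binary powers of 2.
So 3^3138 ≡ 2765 · 1614 · 1760 · 9 ≡ 656 (mod 3139).
Since 656 ≠ 1, base 3 is a Fermat witness: 3139 is composite.

656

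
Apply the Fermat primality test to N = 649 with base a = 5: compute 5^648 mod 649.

5^1 ≡ 5 (mod 649)
5^2 ≡ 5^2 = 25 ≡ 25 (mod 649)
5^4 ≡ 25^2 = 625 ≡ 625 (mod 649)
5^8 ≡ 625^2 = 390625 ≡ 576 (mod 649)
5^16 ≡ 576^2 = 331776 ≡ 137 (mod 649)
5^32 ≡ 137^2 = 18769 ≡ 597 (mod 649)
5^64 ≡ 597^2 = 356409 ≡ 108 (mod 649)
5^128 ≡ 108^2 = 11664 ≡ 631 (mod 649)
5^256 ≡ 631^2 = 398161 ≡ 324 (mod 649)
5^512 ≡ 324^2 = 104976 ≡ 487 (mod 649)
648 = 512 + 128 + 8 in binary powers of 2.
So 5^648 ≡ 487 · 631 · 576 ≡ 4 (mod 649).
Since 4 ≠ 1, base 5 is a Fermat witness: 649 is composite.

4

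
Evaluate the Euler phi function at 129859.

121800

Factor: 129859 = 31 · 59 · 71.
φ(129859) = (31−1) · (59−1) · (71−1) = 30 · 58 · 70 = 121800.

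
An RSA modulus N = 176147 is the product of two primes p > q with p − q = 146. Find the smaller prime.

353

Since p = q + 146, we have 176147 = q(q + 146), so q² + 146q − 176147 = 0.
Discriminant: 146² + 4·176147 = 21316 + 704588 = 725904; √725904 = 852.
q = (−146 + 852)/2 = 353, and p = q + 146 = 499.
Check: 353 · 499 = 176147.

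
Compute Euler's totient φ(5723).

5568

Factor: 5723 = 59 · 97.
φ(5723) = (59−1) · (97−1) = 58 · 96 = 5568.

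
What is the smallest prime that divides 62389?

89

62389 is odd.
Digit sum 28, not divisible by 3.
Ends in 9: not divisible by 5.
7: 62389 = 7·8912 + 5
11: 62389 = 11·5671 + 8
13: 62389 = 13·4799 + 2
17: 62389 = 17·3669 + 16
19: 62389 = 19·3283 + 12
23: 62389 = 23·2712 + 13
29: 62389 = 29·2151 + 10
31: 62389 = 31·2012 + 17
37: 62389 = 37·1686 + 7
41: 62389 = 41·1521 + 28
43: 62389 = 43·1450 + 39
47: 62389 = 47·1327 + 20
53: 62389 = 53·1177 + 8
59: 62389 = 59·1057 + 26
61: 62389 = 61·1022 + 47
67: 62389 = 67·931 + 12
71: 62389 = 71·878 + 51
73: 62389 = 73·854 + 47
79: 62389 = 79·789 + 58
83: 62389 = 83·751 + 56
89: 62389 = 89·701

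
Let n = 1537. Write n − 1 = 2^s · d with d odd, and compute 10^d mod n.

1000

1537 − 1 = 1536 = 2^9 · 3, so d = 3.
10^1 ≡ 10 (mod 1537)
10^2 ≡ 10^2 = 100 ≡ 100 (mod 1537)
3 = 2 + 1 in binary powers of 2.
So 10^3 ≡ 100 · 10 ≡ 1000 (mod 1537).
Squaring chain: 1000 → 950 → 281 → 574 → 558 → 890 → 545 → 384 → 1441; never reaches −1, so base 10 is a Miller–Rabin witness that 1537 is composite.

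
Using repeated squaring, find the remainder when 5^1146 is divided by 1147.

5^1 ≡ 5 (mod 1147)
5^2 ≡ 5^2 = 25 ≡ 25 (mod 1147)
5^4 ≡ 25^2 = 625 ≡ 625 (mod 1147)
5^8 ≡ 625^2 = 390625 ≡ 645 (mod 1147)
5^16 ≡ 645^2 = 416025 ≡ 811 (mod 1147)
5^32 ≡ 811^2 = 657721 ≡ 490 (mod 1147)
5^64 ≡ 490^2 = 240100 ≡ 377 (mod 1147)
5^128 ≡ 377^2 = 142129 ≡ 1048 (mod 1147)
5^256 ≡ 1048^2 = 1098304 ≡ 625 (mod 1147)
5^512 ≡ 625^2 = 390625 ≡ 645 (mod 1147)
5^1024 ≡ 645^2 = 416025 ≡ 811 (mod 1147)
1146 = 1024 + 64 + 32 + 16 + 8 + 2 in binary powers of 2.
So 5^1146 ≡ 811 · 377 · 490 · 811 · 645 · 25 ≡ 249 (mod 1147).
Since 249 ≠ 1, base 5 is a Fermat witness: 1147 is composite.

249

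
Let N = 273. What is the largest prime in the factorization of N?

273 = 3 · 91
91 = 7 · 13
13 is prime.
So 273 = 3 · 7 · 13; the largest prime factor is 13.

13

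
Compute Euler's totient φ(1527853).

Factor: 1527853 = 107 · 109 · 131.
φ(1527853) = (107−1) · (109−1) · (131−1) = 106 · 108 · 130 = 1488240.

1488240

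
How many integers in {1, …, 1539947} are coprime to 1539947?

1497600

Factor: 1539947 = 79 · 101 · 193.
φ(1539947) = (79−1) · (101−1) · (193−1) = 78 · 100 · 192 = 1497600.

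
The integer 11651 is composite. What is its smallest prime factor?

11651 is odd.
Digit sum 14, not divisible by 3.
Ends in 1: not divisible by 5.
7: 11651 = 7·1664 + 3
11: 11651 = 11·1059 + 2
13: 11651 = 13·896 + 3
17: 11651 = 17·685 + 6
19: 11651 = 19·613 + 4
23: 11651 = 23·506 + 13
29: 11651 = 29·401 + 22
31: 11651 = 31·375 + 26
37: 11651 = 37·314 + 33
41: 11651 = 41·284 + 7
43: 11651 = 43·270 + 41
47: 11651 = 47·247 + 42
53: 11651 = 53·219 + 44
59: 11651 = 59·197 + 28
61: 11651 = 61·191

61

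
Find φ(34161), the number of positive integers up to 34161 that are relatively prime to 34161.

22272

Factor: 34161 = 3 · 59 · 193.
φ(34161) = (3−1) · (59−1) · (193−1) = 2 · 58 · 192 = 22272.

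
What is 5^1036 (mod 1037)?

361

5^1 ≡ 5 (mod 1037)
5^2 ≡ 5^2 = 25 ≡ 25 (mod 1037)
5^4 ≡ 25^2 = 625 ≡ 625 (mod 1037)
5^8 ≡ 625^2 = 390625 ≡ 713 (mod 1037)
5^16 ≡ 713^2 = 508369 ≡ 239 (mod 1037)
5^32 ≡ 239^2 = 57121 ≡ 86 (mod 1037)
5^64 ≡ 86^2 = 7396 ≡ 137 (mod 1037)
5^128 ≡ 137^2 = 18769 ≡ 103 (mod 1037)
5^256 ≡ 103^2 = 10609 ≡ 239 (mod 1037)
5^512 ≡ 239^2 = 57121 ≡ 86 (mod 1037)
5^1024 ≡ 86^2 = 7396 ≡ 137 (mod 1037)
1036 = 1024 + 8 + 4 in binary powers of 2.
So 5^1036 ≡ 137 · 713 · 625 ≡ 361 (mod 1037).
Since 361 ≠ 1, base 5 is a Fermat witness: 1037 is composite.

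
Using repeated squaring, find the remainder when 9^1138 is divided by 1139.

9^1 ≡ 9 (mod 1139)
9^2 ≡ 9^2 = 81 ≡ 81 (mod 1139)
9^4 ≡ 81^2 = 6561 ≡ 866 (mod 1139)
9^8 ≡ 866^2 = 749956 ≡ 494 (mod 1139)
9^16 ≡ 494^2 = 244036 ≡ 290 (mod 1139)
9^32 ≡ 290^2 = 84100 ≡ 953 (mod 1139)
9^64 ≡ 953^2 = 908209 ≡ 426 (mod 1139)
9^128 ≡ 426^2 = 181476 ≡ 375 (mod 1139)
9^256 ≡ 375^2 = 140625 ≡ 528 (mod 1139)
9^512 ≡ 528^2 = 278784 ≡ 868 (mod 1139)
9^1024 ≡ 868^2 = 753424 ≡ 545 (mod 1139)
1138 = 1024 + 64 + 32 + 16 + 2 in binary powers of 2.
So 9^1138 ≡ 545 · 426 · 953 · 290 · 81 ≡ 625 (mod 1139).
Since 625 ≠ 1, base 9 is a Fermat witness: 1139 is composite.

625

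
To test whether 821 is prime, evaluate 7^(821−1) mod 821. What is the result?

7^1 ≡ 7 (mod 821)
7^2 ≡ 7^2 = 49 ≡ 49 (mod 821)
7^4 ≡ 49^2 = 2401 ≡ 759 (mod 821)
7^8 ≡ 759^2 = 576081 ≡ 560 (mod 821)
7^16 ≡ 560^2 = 313600 ≡ 799 (mod 821)
7^32 ≡ 799^2 = 638401 ≡ 484 (mod 821)
7^64 ≡ 484^2 = 234256 ≡ 271 (mod 821)
7^128 ≡ 271^2 = 73441 ≡ 372 (mod 821)
7^256 ≡ 372^2 = 138384 ≡ 456 (mod 821)
7^512 ≡ 456^2 = 207936 ≡ 223 (mod 821)
820 = 512 + 256 + 32 + 16 + 4 in binary powers of 2.
So 7^820 ≡ 223 · 456 · 484 · 799 · 759 ≡ 1 (mod 821).
Since the result is 1, base 7 gives no evidence that 821 is composite.

1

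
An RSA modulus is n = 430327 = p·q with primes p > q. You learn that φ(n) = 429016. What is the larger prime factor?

φ(n) = (p−1)(q−1) = n − (p+q) + 1, so p + q = 430327 − 429016 + 1 = 1312.
p and q are the roots of t² − 1312t + 430327 = 0.
Discriminant: 1312² − 4·430327 = 1721344 − 1721308 = 36; √36 = 6.
q = (1312 − 6)/2 = 653, p = (1312 + 6)/2 = 659.
Check: 653 · 659 = 430327.

659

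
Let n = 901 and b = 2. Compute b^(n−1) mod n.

2^1 ≡ 2 (mod 901)
2^2 ≡ 2^2 = 4 ≡ 4 (mod 901)
2^4 ≡ 4^2 = 16 ≡ 16 (mod 901)
2^8 ≡ 16^2 = 256 ≡ 256 (mod 901)
2^16 ≡ 256^2 = 65536 ≡ 664 (mod 901)
2^32 ≡ 664^2 = 440896 ≡ 307 (mod 901)
2^64 ≡ 307^2 = 94249 ≡ 545 (mod 901)
2^128 ≡ 545^2 = 297025 ≡ 596 (mod 901)
2^256 ≡ 596^2 = 355216 ≡ 222 (mod 901)
2^512 ≡ 222^2 = 49284 ≡ 630 (mod 901)
900 = 512 + 256 + 128 + 4 in binary powers of 2.
So 2^900 ≡ 630 · 222 · 596 · 16 ≡ 611 (mod 901).
Since 611 ≠ 1, base 2 is a Fermat witness: 901 is composite.

611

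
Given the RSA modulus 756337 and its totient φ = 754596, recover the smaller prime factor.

823

φ(n) = (p−1)(q−1) = n − (p+q) + 1, so p + q = 756337 − 754596 + 1 = 1742.
p and q are the roots of t² − 1742t + 756337 = 0.
Discriminant: 1742² − 4·756337 = 3034564 − 3025348 = 9216; √9216 = 96.
q = (1742 − 96)/2 = 823, p = (1742 + 96)/2 = 919.
Check: 823 · 919 = 756337.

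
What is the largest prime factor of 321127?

321127 = 53 · 6059
6059 = 73 · 83
83 is prime.
So 321127 = 53 · 73 · 83; the largest prime factor is 83.

83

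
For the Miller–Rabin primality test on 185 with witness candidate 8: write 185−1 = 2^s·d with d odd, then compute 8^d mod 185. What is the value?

185 − 1 = 184 = 2^3 · 23, so d = 23.
8^1 ≡ 8 (mod 185)
8^2 ≡ 8^2 = 64 ≡ 64 (mod 185)
8^4 ≡ 64^2 = 4096 ≡ 26 (mod 185)
8^8 ≡ 26^2 = 676 ≡ 121 (mod 185)
8^16 ≡ 121^2 = 14641 ≡ 26 (mod 185)
23 = 16 + 4 + 2 + 1 in binary powers of 2.
So 8^23 ≡ 26 · 26 · 64 · 8 ≡ 162 (mod 185).
Squaring chain: 162 → 159 → 121; never reaches −1, so base 8 is a Miller–Rabin witness that 185 is composite.

162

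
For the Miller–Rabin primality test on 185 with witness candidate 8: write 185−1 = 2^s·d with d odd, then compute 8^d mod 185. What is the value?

185 − 1 = 184 = 2^3 · 23, so d = 23.
8^1 ≡ 8 (mod 185)
8^2 ≡ 8^2 = 64 ≡ 64 (mod 185)
8^4 ≡ 64^2 = 4096 ≡ 26 (mod 185)
8^8 ≡ 26^2 = 676 ≡ 121 (mod 185)
8^16 ≡ 121^2 = 14641 ≡ 26 (mod 185)
23 = 16 + 4 + 2 + 1 in binary powers of 2.
So 8^23 ≡ 26 · 26 · 64 · 8 ≡ 162 (mod 185).
Squaring chain: 162 → 159 → 121; never reaches −1, so base 8 is a Miller–Rabin witness that 185 is composite.

162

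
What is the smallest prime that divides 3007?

3007 is odd.
Digit sum 10, not divisible by 3.
Ends in 7: not divisible by 5.
7: 3007 = 7·429 + 4
11: 3007 = 11·273 + 4
13: 3007 = 13·231 + 4
17: 3007 = 17·176 + 15
19: 3007 = 19·158 + 5
23: 3007 = 23·130 + 17
29: 3007 = 29·103 + 20
31: 3007 = 31·97

31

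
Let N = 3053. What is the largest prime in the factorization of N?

3053 = 43 · 71
71 is prime.
So 3053 = 43 · 71; the largest prime factor is 71.

71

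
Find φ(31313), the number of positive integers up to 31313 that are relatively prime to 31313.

Factor: 31313 = 173 · 181.
φ(31313) = (173−1) · (181−1) = 172 · 180 = 30960.

30960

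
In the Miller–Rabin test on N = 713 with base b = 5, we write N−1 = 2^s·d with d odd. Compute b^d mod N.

713 − 1 = 712 = 2^3 · 89, so d = 89.
5^1 ≡ 5 (mod 713)
5^2 ≡ 5^2 = 25 ≡ 25 (mod 713)
5^4 ≡ 25^2 = 625 ≡ 625 (mod 713)
5^8 ≡ 625^2 = 390625 ≡ 614 (mod 713)
5^16 ≡ 614^2 = 376996 ≡ 532 (mod 713)
5^32 ≡ 532^2 = 283024 ≡ 676 (mod 713)
5^64 ≡ 676^2 = 456976 ≡ 656 (mod 713)
89 = 64 + 16 + 8 + 1 in binary powers of 2.
So 5^89 ≡ 656 · 532 · 614 · 5 ≡ 304 (mod 713).
Squaring chain: 304 → 439 → 211; never reaches −1, so base 5 is a Miller–Rabin witness that 713 is composite.

304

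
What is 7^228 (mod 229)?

1

7^1 ≡ 7 (mod 229)
7^2 ≡ 7^2 = 49 ≡ 49 (mod 229)
7^4 ≡ 49^2 = 2401 ≡ 111 (mod 229)
7^8 ≡ 111^2 = 12321 ≡ 184 (mod 229)
7^16 ≡ 184^2 = 33856 ≡ 193 (mod 229)
7^32 ≡ 193^2 = 37249 ≡ 151 (mod 229)
7^64 ≡ 151^2 = 22801 ≡ 130 (mod 229)
7^128 ≡ 130^2 = 16900 ≡ 183 (mod 229)
228 = 128 + 64 + 32 + 4 in binary powers of 2.
So 7^228 ≡ 183 · 130 · 151 · 111 ≡ 1 (mod 229).
Since the result is 1, base 7 gives no evidence that 229 is composite.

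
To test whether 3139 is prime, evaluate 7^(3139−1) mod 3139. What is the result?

173

7^1 ≡ 7 (mod 3139)
7^2 ≡ 7^2 = 49 ≡ 49 (mod 3139)
7^4 ≡ 49^2 = 2401 ≡ 2401 (mod 3139)
7^8 ≡ 2401^2 = 5764801 ≡ 1597 (mod 3139)
7^16 ≡ 1597^2 = 2550409 ≡ 1541 (mod 3139)
7^32 ≡ 1541^2 = 2374681 ≡ 1597 (mod 3139)
7^64 ≡ 1597^2 = 2550409 ≡ 1541 (mod 3139)
7^128 ≡ 1541^2 = 2374681 ≡ 1597 (mod 3139)
7^256 ≡ 1597^2 = 2550409 ≡ 1541 (mod 3139)
7^512 ≡ 1541^2 = 2374681 ≡ 1597 (mod 3139)
7^1024 ≡ 1597^2 = 2550409 ≡ 1541 (mod 3139)
7^2048 ≡ 1541^2 = 2374681 ≡ 1597 (mod 3139)
3138 = 2048 + 1024 + 64 + 2 in binary powers of 2.
So 7^3138 ≡ 1597 · 1541 · 1541 · 49 ≡ 173 (mod 3139).
Since 173 ≠ 1, base 7 is a Fermat witness: 3139 is composite.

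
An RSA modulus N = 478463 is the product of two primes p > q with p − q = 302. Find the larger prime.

859

Since p = q + 302, we have 478463 = q(q + 302), so q² + 302q − 478463 = 0.
Discriminant: 302² + 4·478463 = 91204 + 1913852 = 2005056; √2005056 = 1416.
q = (−302 + 1416)/2 = 557, and p = q + 302 = 859.
Check: 557 · 859 = 478463.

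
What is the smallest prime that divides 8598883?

83

8598883 is odd.
Digit sum 49, not divisible by 3.
Ends in 3: not divisible by 5.
7: 8598883 = 7·1228411 + 6
11: 8598883 = 11·781716 + 7
13: 8598883 = 13·661452 + 7
17: 8598883 = 17·505816 + 11
19: 8598883 = 19·452572 + 15
23: 8598883 = 23·373864 + 11
29: 8598883 = 29·296513 + 6
31: 8598883 = 31·277383 + 10
37: 8598883 = 37·232402 + 9
41: 8598883 = 41·209728 + 35
43: 8598883 = 43·199974 + 1
47: 8598883 = 47·182954 + 45
53: 8598883 = 53·162243 + 4
59: 8598883 = 59·145743 + 46
61: 8598883 = 61·140965 + 18
67: 8598883 = 67·128341 + 36
71: 8598883 = 71·121111 + 2
73: 8598883 = 73·117792 + 67
79: 8598883 = 79·108846 + 49
83: 8598883 = 83·103601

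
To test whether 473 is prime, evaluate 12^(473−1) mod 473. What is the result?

12^1 ≡ 12 (mod 473)
12^2 ≡ 12^2 = 144 ≡ 144 (mod 473)
12^4 ≡ 144^2 = 20736 ≡ 397 (mod 473)
12^8 ≡ 397^2 = 157609 ≡ 100 (mod 473)
12^16 ≡ 100^2 = 10000 ≡ 67 (mod 473)
12^32 ≡ 67^2 = 4489 ≡ 232 (mod 473)
12^64 ≡ 232^2 = 53824 ≡ 375 (mod 473)
12^128 ≡ 375^2 = 140625 ≡ 144 (mod 473)
12^256 ≡ 144^2 = 20736 ≡ 397 (mod 473)
472 = 256 + 128 + 64 + 16 + 8 in binary powers of 2.
So 12^472 ≡ 397 · 144 · 375 · 67 · 100 ≡ 210 (mod 473).
Since 210 ≠ 1, base 12 is a Fermat witness: 473 is composite.

210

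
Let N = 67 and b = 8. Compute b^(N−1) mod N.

1

8^1 ≡ 8 (mod 67)
8^2 ≡ 8^2 = 64 ≡ 64 (mod 67)
8^4 ≡ 64^2 = 4096 ≡ 9 (mod 67)
8^8 ≡ 9^2 = 81 ≡ 14 (mod 67)
8^16 ≡ 14^2 = 196 ≡ 62 (mod 67)
8^32 ≡ 62^2 = 3844 ≡ 25 (mod 67)
8^64 ≡ 25^2 = 625 ≡ 22 (mod 67)
66 = 64 + 2 in binary powers of 2.
So 8^66 ≡ 22 · 64 ≡ 1 (mod 67).
Since the result is 1, base 8 gives no evidence that 67 is composite.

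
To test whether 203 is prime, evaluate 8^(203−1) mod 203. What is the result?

8^1 ≡ 8 (mod 203)
8^2 ≡ 8^2 = 64 ≡ 64 (mod 203)
8^4 ≡ 64^2 = 4096 ≡ 36 (mod 203)
8^8 ≡ 36^2 = 1296 ≡ 78 (mod 203)
8^16 ≡ 78^2 = 6084 ≡ 197 (mod 203)
8^32 ≡ 197^2 = 38809 ≡ 36 (mod 203)
8^64 ≡ 36^2 = 1296 ≡ 78 (mod 203)
8^128 ≡ 78^2 = 6084 ≡ 197 (mod 203)
202 = 128 + 64 + 8 + 2 in binary powers of 2.
So 8^202 ≡ 197 · 78 · 78 · 64 ≡ 71 (mod 203).
Since 71 ≠ 1, base 8 is a Fermat witness: 203 is composite.

71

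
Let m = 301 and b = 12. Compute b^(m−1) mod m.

64

12^1 ≡ 12 (mod 301)
12^2 ≡ 12^2 = 144 ≡ 144 (mod 301)
12^4 ≡ 144^2 = 20736 ≡ 268 (mod 301)
12^8 ≡ 268^2 = 71824 ≡ 186 (mod 301)
12^16 ≡ 186^2 = 34596 ≡ 282 (mod 301)
12^32 ≡ 282^2 = 79524 ≡ 60 (mod 301)
12^64 ≡ 60^2 = 3600 ≡ 289 (mod 301)
12^128 ≡ 289^2 = 83521 ≡ 144 (mod 301)
12^256 ≡ 144^2 = 20736 ≡ 268 (mod 301)
300 = 256 + 32 + 8 + 4 in binary powers of 2.
So 12^300 ≡ 268 · 60 · 186 · 268 ≡ 64 (mod 301).
Since 64 ≠ 1, base 12 is a Fermat witness: 301 is composite.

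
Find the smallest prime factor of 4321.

29

4321 is odd.
Digit sum 10, not divisible by 3.
Ends in 1: not divisible by 5.
7: 4321 = 7·617 + 2
11: 4321 = 11·392 + 9
13: 4321 = 13·332 + 5
17: 4321 = 17·254 + 3
19: 4321 = 19·227 + 8
23: 4321 = 23·187 + 20
29: 4321 = 29·149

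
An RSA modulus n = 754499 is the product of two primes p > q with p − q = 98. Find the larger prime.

Since p = q + 98, we have 754499 = q(q + 98), so q² + 98q − 754499 = 0.
Discriminant: 98² + 4·754499 = 9604 + 3017996 = 3027600; √3027600 = 1740.
q = (−98 + 1740)/2 = 821, and p = q + 98 = 919.
Check: 821 · 919 = 754499.

919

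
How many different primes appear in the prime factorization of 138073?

138073 = 13^2 · 817
817 = 19 · 43
138073 = 13^2 · 19 · 43, which has 3 distinct prime factors.

3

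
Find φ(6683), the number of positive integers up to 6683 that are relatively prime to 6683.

Factor: 6683 = 41 · 163.
φ(6683) = (41−1) · (163−1) = 40 · 162 = 6480.

6480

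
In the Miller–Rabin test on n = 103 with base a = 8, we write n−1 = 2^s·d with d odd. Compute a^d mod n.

1

103 − 1 = 102 = 2^1 · 51, so d = 51.
8^1 ≡ 8 (mod 103)
8^2 ≡ 8^2 = 64 ≡ 64 (mod 103)
8^4 ≡ 64^2 = 4096 ≡ 79 (mod 103)
8^8 ≡ 79^2 = 6241 ≡ 61 (mod 103)
8^16 ≡ 61^2 = 3721 ≡ 13 (mod 103)
8^32 ≡ 13^2 = 169 ≡ 66 (mod 103)
51 = 32 + 16 + 2 + 1 in binary powers of 2.
So 8^51 ≡ 66 · 13 · 64 · 8 ≡ 1 (mod 103).
Since 8^d ≡ 1 (mod 103), base 8 does not prove 103 composite.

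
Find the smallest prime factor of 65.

5

65 is odd.
Digit sum 11, not divisible by 3.
Ends in 5: divisible by 5.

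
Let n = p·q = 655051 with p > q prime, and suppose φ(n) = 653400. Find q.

φ(n) = (p−1)(q−1) = n − (p+q) + 1, so p + q = 655051 − 653400 + 1 = 1652.
p and q are the roots of t² − 1652t + 655051 = 0.
Discriminant: 1652² − 4·655051 = 2729104 − 2620204 = 108900; √108900 = 330.
q = (1652 − 330)/2 = 661, p = (1652 + 330)/2 = 991.
Check: 661 · 991 = 655051.

661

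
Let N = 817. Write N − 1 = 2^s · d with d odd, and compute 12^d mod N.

512

817 − 1 = 816 = 2^4 · 51, so d = 51.
12^1 ≡ 12 (mod 817)
12^2 ≡ 12^2 = 144 ≡ 144 (mod 817)
12^4 ≡ 144^2 = 20736 ≡ 311 (mod 817)
12^8 ≡ 311^2 = 96721 ≡ 315 (mod 817)
12^16 ≡ 315^2 = 99225 ≡ 368 (mod 817)
12^32 ≡ 368^2 = 135424 ≡ 619 (mod 817)
51 = 32 + 16 + 2 + 1 in binary powers of 2.
So 12^51 ≡ 619 · 368 · 144 · 12 ≡ 512 (mod 817).
Squaring chain: 512 → 704 → 514 → 305; never reaches −1, so base 12 is a Miller–Rabin witness that 817 is composite.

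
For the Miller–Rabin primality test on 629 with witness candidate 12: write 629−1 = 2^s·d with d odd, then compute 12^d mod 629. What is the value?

629 − 1 = 628 = 2^2 · 157, so d = 157.
12^1 ≡ 12 (mod 629)
12^2 ≡ 12^2 = 144 ≡ 144 (mod 629)
12^4 ≡ 144^2 = 20736 ≡ 608 (mod 629)
12^8 ≡ 608^2 = 369664 ≡ 441 (mod 629)
12^16 ≡ 441^2 = 194481 ≡ 120 (mod 629)
12^32 ≡ 120^2 = 14400 ≡ 562 (mod 629)
12^64 ≡ 562^2 = 315844 ≡ 86 (mod 629)
12^128 ≡ 86^2 = 7396 ≡ 477 (mod 629)
157 = 128 + 16 + 8 + 4 + 1 in binary powers of 2.
So 12^157 ≡ 477 · 120 · 441 · 608 · 12 ≡ 201 (mod 629).
Squaring chain: 201 → 145; never reaches −1, so base 12 is a Miller–Rabin witness that 629 is composite.

201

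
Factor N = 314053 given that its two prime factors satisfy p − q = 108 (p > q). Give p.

Since p = q + 108, we have 314053 = q(q + 108), so q² + 108q − 314053 = 0.
Discriminant: 108² + 4·314053 = 11664 + 1256212 = 1267876; √1267876 = 1126.
q = (−108 + 1126)/2 = 509, and p = q + 108 = 617.
Check: 509 · 617 = 314053.

617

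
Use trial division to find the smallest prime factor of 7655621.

7655621 is odd.
Digit sum 32, not divisible by 3.
Ends in 1: not divisible by 5.
7: 7655621 = 7·1093660 + 1
11: 7655621 = 11·695965 + 6
13: 7655621 = 13·588893 + 12
17: 7655621 = 17·450330 + 11
19: 7655621 = 19·402927 + 8
23: 7655621 = 23·332853 + 2
29: 7655621 = 29·263986 + 27
31: 7655621 = 31·246955 + 16
37: 7655621 = 37·206908 + 25
41: 7655621 = 41·186722 + 19
43: 7655621 = 43·178037 + 30
47: 7655621 = 47·162885 + 26
53: 7655621 = 53·144445 + 36
59: 7655621 = 59·129756 + 17
61: 7655621 = 61·125501 + 60
67: 7655621 = 67·114263

67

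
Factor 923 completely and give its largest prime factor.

923 = 13 · 71
71 is prime.
So 923 = 13 · 71; the largest prime factor is 71.

71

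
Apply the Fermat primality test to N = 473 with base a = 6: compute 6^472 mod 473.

6^1 ≡ 6 (mod 473)
6^2 ≡ 6^2 = 36 ≡ 36 (mod 473)
6^4 ≡ 36^2 = 1296 ≡ 350 (mod 473)
6^8 ≡ 350^2 = 122500 ≡ 466 (mod 473)
6^16 ≡ 466^2 = 217156 ≡ 49 (mod 473)
6^32 ≡ 49^2 = 2401 ≡ 36 (mod 473)
6^64 ≡ 36^2 = 1296 ≡ 350 (mod 473)
6^128 ≡ 350^2 = 122500 ≡ 466 (mod 473)
6^256 ≡ 466^2 = 217156 ≡ 49 (mod 473)
472 = 256 + 128 + 64 + 16 + 8 in binary powers of 2.
So 6^472 ≡ 49 · 466 · 350 · 49 · 466 ≡ 135 (mod 473).
Since 135 ≠ 1, base 6 is a Fermat witness: 473 is composite.

135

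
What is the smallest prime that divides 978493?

47

978493 is odd.
Digit sum 40, not divisible by 3.
Ends in 3: not divisible by 5.
7: 978493 = 7·139784 + 5
11: 978493 = 11·88953 + 10
13: 978493 = 13·75268 + 9
17: 978493 = 17·57558 + 7
19: 978493 = 19·51499 + 12
23: 978493 = 23·42543 + 4
29: 978493 = 29·33741 + 4
31: 978493 = 31·31564 + 9
37: 978493 = 37·26445 + 28
41: 978493 = 41·23865 + 28
43: 978493 = 43·22755 + 28
47: 978493 = 47·20819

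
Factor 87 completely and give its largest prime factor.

87 = 3 · 29
29 is prime.
So 87 = 3 · 29; the largest prime factor is 29.

29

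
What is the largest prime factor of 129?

43

129 = 3 · 43
43 is prime.
So 129 = 3 · 43; the largest prime factor is 43.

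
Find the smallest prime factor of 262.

2

262 is even: 2 divides it.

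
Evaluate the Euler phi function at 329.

276

Factor: 329 = 7 · 47.
φ(329) = (7−1) · (47−1) = 6 · 46 = 276.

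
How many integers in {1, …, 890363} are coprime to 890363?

861696

Factor: 890363 = 67 · 97 · 137.
φ(890363) = (67−1) · (97−1) · (137−1) = 66 · 96 · 136 = 861696.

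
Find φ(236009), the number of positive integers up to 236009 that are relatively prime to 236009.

224640

Factor: 236009 = 53 · 61 · 73.
φ(236009) = (53−1) · (61−1) · (73−1) = 52 · 60 · 72 = 224640.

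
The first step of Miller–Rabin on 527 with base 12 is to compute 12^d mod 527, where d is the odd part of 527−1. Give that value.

177

527 − 1 = 526 = 2^1 · 263, so d = 263.
12^1 ≡ 12 (mod 527)
12^2 ≡ 12^2 = 144 ≡ 144 (mod 527)
12^4 ≡ 144^2 = 20736 ≡ 183 (mod 527)
12^8 ≡ 183^2 = 33489 ≡ 288 (mod 527)
12^16 ≡ 288^2 = 82944 ≡ 205 (mod 527)
12^32 ≡ 205^2 = 42025 ≡ 392 (mod 527)
12^64 ≡ 392^2 = 153664 ≡ 307 (mod 527)
12^128 ≡ 307^2 = 94249 ≡ 443 (mod 527)
12^256 ≡ 443^2 = 196249 ≡ 205 (mod 527)
263 = 256 + 4 + 2 + 1 in binary powers of 2.
So 12^263 ≡ 205 · 183 · 144 · 12 ≡ 177 (mod 527).
Squaring chain: 177; never reaches −1, so base 12 is a Miller–Rabin witness that 527 is composite.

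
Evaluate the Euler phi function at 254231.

Factor: 254231 = 31 · 59 · 139.
φ(254231) = (31−1) · (59−1) · (139−1) = 30 · 58 · 138 = 240120.

240120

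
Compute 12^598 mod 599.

1

12^1 ≡ 12 (mod 599)
12^2 ≡ 12^2 = 144 ≡ 144 (mod 599)
12^4 ≡ 144^2 = 20736 ≡ 370 (mod 599)
12^8 ≡ 370^2 = 136900 ≡ 328 (mod 599)
12^16 ≡ 328^2 = 107584 ≡ 363 (mod 599)
12^32 ≡ 363^2 = 131769 ≡ 588 (mod 599)
12^64 ≡ 588^2 = 345744 ≡ 121 (mod 599)
12^128 ≡ 121^2 = 14641 ≡ 265 (mod 599)
12^256 ≡ 265^2 = 70225 ≡ 142 (mod 599)
12^512 ≡ 142^2 = 20164 ≡ 397 (mod 599)
598 = 512 + 64 + 16 + 4 + 2 in binary powers of 2.
So 12^598 ≡ 397 · 121 · 363 · 370 · 144 ≡ 1 (mod 599).
Since the result is 1, base 12 gives no evidence that 599 is composite.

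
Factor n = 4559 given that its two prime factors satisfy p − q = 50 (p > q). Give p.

97

Since p = q + 50, we have 4559 = q(q + 50), so q² + 50q − 4559 = 0.
Discriminant: 50² + 4·4559 = 2500 + 18236 = 20736; √20736 = 144.
q = (−50 + 144)/2 = 47, and p = q + 50 = 97.
Check: 47 · 97 = 4559.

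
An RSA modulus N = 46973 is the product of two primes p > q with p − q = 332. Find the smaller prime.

107

Since p = q + 332, we have 46973 = q(q + 332), so q² + 332q − 46973 = 0.
Discriminant: 332² + 4·46973 = 110224 + 187892 = 298116; √298116 = 546.
q = (−332 + 546)/2 = 107, and p = q + 332 = 439.
Check: 107 · 439 = 46973.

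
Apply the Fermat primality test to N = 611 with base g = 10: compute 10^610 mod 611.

10^1 ≡ 10 (mod 611)
10^2 ≡ 10^2 = 100 ≡ 100 (mod 611)
10^4 ≡ 100^2 = 10000 ≡ 224 (mod 611)
10^8 ≡ 224^2 = 50176 ≡ 74 (mod 611)
10^16 ≡ 74^2 = 5476 ≡ 588 (mod 611)
10^32 ≡ 588^2 = 345744 ≡ 529 (mod 611)
10^64 ≡ 529^2 = 279841 ≡ 3 (mod 611)
10^128 ≡ 3^2 = 9 ≡ 9 (mod 611)
10^256 ≡ 9^2 = 81 ≡ 81 (mod 611)
10^512 ≡ 81^2 = 6561 ≡ 451 (mod 611)
610 = 512 + 64 + 32 + 2 in binary powers of 2.
So 10^610 ≡ 451 · 3 · 529 · 100 ≡ 549 (mod 611).
Since 549 ≠ 1, base 10 is a Fermat witness: 611 is composite.

549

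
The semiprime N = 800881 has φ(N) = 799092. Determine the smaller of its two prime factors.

φ(n) = (p−1)(q−1) = n − (p+q) + 1, so p + q = 800881 − 799092 + 1 = 1790.
p and q are the roots of t² − 1790t + 800881 = 0.
Discriminant: 1790² − 4·800881 = 3204100 − 3203524 = 576; √576 = 24.
q = (1790 − 24)/2 = 883, p = (1790 + 24)/2 = 907.
Check: 883 · 907 = 800881.

883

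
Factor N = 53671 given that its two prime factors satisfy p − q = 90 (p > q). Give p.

281

Since p = q + 90, we have 53671 = q(q + 90), so q² + 90q − 53671 = 0.
Discriminant: 90² + 4·53671 = 8100 + 214684 = 222784; √222784 = 472.
q = (−90 + 472)/2 = 191, and p = q + 90 = 281.
Check: 191 · 281 = 53671.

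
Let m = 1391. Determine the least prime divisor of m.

1391 is odd.
Digit sum 14, not divisible by 3.
Ends in 1: not divisible by 5.
7: 1391 = 7·198 + 5
11: 1391 = 11·126 + 5
13: 1391 = 13·107

13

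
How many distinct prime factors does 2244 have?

4

2244 = 2^2 · 561
561 = 3 · 187
187 = 11 · 17
2244 = 2^2 · 3 · 11 · 17, which has 4 distinct prime factors.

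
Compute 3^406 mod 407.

256

3^1 ≡ 3 (mod 407)
3^2 ≡ 3^2 = 9 ≡ 9 (mod 407)
3^4 ≡ 9^2 = 81 ≡ 81 (mod 407)
3^8 ≡ 81^2 = 6561 ≡ 49 (mod 407)
3^16 ≡ 49^2 = 2401 ≡ 366 (mod 407)
3^32 ≡ 366^2 = 133956 ≡ 53 (mod 407)
3^64 ≡ 53^2 = 2809 ≡ 367 (mod 407)
3^128 ≡ 367^2 = 134689 ≡ 379 (mod 407)
3^256 ≡ 379^2 = 143641 ≡ 377 (mod 407)
406 = 256 + 128 + 16 + 4 + 2 in binary powers of 2.
So 3^406 ≡ 377 · 379 · 366 · 81 · 9 ≡ 256 (mod 407).
Since 256 ≠ 1, base 3 is a Fermat witness: 407 is composite.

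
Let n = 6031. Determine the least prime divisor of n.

37

6031 is odd.
Digit sum 10, not divisible by 3.
Ends in 1: not divisible by 5.
7: 6031 = 7·861 + 4
11: 6031 = 11·548 + 3
13: 6031 = 13·463 + 12
17: 6031 = 17·354 + 13
19: 6031 = 19·317 + 8
23: 6031 = 23·262 + 5
29: 6031 = 29·207 + 28
31: 6031 = 31·194 + 17
37: 6031 = 37·163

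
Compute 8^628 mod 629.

322

8^1 ≡ 8 (mod 629)
8^2 ≡ 8^2 = 64 ≡ 64 (mod 629)
8^4 ≡ 64^2 = 4096 ≡ 322 (mod 629)
8^8 ≡ 322^2 = 103684 ≡ 528 (mod 629)
8^16 ≡ 528^2 = 278784 ≡ 137 (mod 629)
8^32 ≡ 137^2 = 18769 ≡ 528 (mod 629)
8^64 ≡ 528^2 = 278784 ≡ 137 (mod 629)
8^128 ≡ 137^2 = 18769 ≡ 528 (mod 629)
8^256 ≡ 528^2 = 278784 ≡ 137 (mod 629)
8^512 ≡ 137^2 = 18769 ≡ 528 (mod 629)
628 = 512 + 64 + 32 + 16 + 4 in binary powers of 2.
So 8^628 ≡ 528 · 137 · 528 · 137 · 322 ≡ 322 (mod 629).
Since 322 ≠ 1, base 8 is a Fermat witness: 629 is composite.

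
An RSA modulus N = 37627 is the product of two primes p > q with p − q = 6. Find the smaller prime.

Since p = q + 6, we have 37627 = q(q + 6), so q² + 6q − 37627 = 0.
Discriminant: 6² + 4·37627 = 36 + 150508 = 150544; √150544 = 388.
q = (−6 + 388)/2 = 191, and p = q + 6 = 197.
Check: 191 · 197 = 37627.

191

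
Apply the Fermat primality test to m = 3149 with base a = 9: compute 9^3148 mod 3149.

2493

9^1 ≡ 9 (mod 3149)
9^2 ≡ 9^2 = 81 ≡ 81 (mod 3149)
9^4 ≡ 81^2 = 6561 ≡ 263 (mod 3149)
9^8 ≡ 263^2 = 69169 ≡ 3040 (mod 3149)
9^16 ≡ 3040^2 = 9241600 ≡ 2434 (mod 3149)
9^32 ≡ 2434^2 = 5924356 ≡ 1087 (mod 3149)
9^64 ≡ 1087^2 = 1181569 ≡ 694 (mod 3149)
9^128 ≡ 694^2 = 481636 ≡ 2988 (mod 3149)
9^256 ≡ 2988^2 = 8928144 ≡ 729 (mod 3149)
9^512 ≡ 729^2 = 531441 ≡ 2409 (mod 3149)
9^1024 ≡ 2409^2 = 5803281 ≡ 2823 (mod 3149)
9^2048 ≡ 2823^2 = 7969329 ≡ 2359 (mod 3149)
3148 = 2048 + 1024 + 64 + 8 + 4 in binary powers of 2.
So 9^3148 ≡ 2359 · 2823 · 694 · 3040 · 263 ≡ 2493 (mod 3149).
Since 2493 ≠ 1, base 9 is a Fermat witness: 3149 is composite.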